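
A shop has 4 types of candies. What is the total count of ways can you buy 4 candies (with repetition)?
35

Reasoning: Stars and bars: C(4+4-1, 4) = C(7, 4) = 35.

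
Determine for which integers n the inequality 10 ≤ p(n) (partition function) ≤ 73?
6, 7, 8, 9, 10, 11

Explanation: Tabulating p(n) via p(n) = p(n−1) + p(n−2) − p(n−5) − p(n−7) + …: p(5)=7; p(6)=11; p(7)=15; p(8)=22; p(9)=30; p(10)=42; p(11)=56; p(12)=77. So valid n = 6, 7, 8, 9, 10, 11.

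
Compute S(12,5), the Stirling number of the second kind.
Using the Stirling recurrence: S(n,k) = k·S(n-1,k) + S(n-1,k-1)
S(12,5) = 5·S(11,5) + S(11,4)
         = 5·246730 + 145750
         = 1233650 + 145750
         = 1,379,400

Answer: 1,379,400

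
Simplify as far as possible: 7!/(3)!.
840

Reasoning: This equals 7×6×...×4 = 840.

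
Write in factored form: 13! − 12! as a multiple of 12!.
13! − 12! = 13·12! − 12! = (13 − 1)·12! = 12 × 12! = 5,748,019,200.
Final answer: 12 × 12! = 5,748,019,200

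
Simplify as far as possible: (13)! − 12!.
5,748,019,200

Solution: (13)! − 12! = (13)·12! − 12! = (13−1)·12! = 12·12! = 5,748,019,200.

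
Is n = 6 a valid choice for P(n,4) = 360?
P(6,4) = 6·5·4·3 = 360, which equals 360.
Final answer: Yes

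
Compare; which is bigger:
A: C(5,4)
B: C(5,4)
Equal

Explanation: A=C(5,4)=5, B=C(5,4)=5.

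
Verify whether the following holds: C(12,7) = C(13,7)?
False

Working:
LHS = C(12,7) = 792; RHS = C(13,7) = 1,716. 792 ≠ 1,716, so the statement does not hold.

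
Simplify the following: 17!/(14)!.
4,080

Solution: This equals 17×16×15 = 4,080.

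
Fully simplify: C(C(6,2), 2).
C(6,2) = 15, then C(15, 2) = 105.

Answer: 105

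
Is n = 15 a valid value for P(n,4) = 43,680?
No

Solution: P(15,4) = 15·14·13·12 = 32,760, which does not equal 43,680.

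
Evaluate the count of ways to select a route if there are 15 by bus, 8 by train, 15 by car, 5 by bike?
By the addition principle: 15 + 8 + 15 + 5 = 43.

Answer: 43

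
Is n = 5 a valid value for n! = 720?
No

5! = 5·4! = 5·24 = 120, which does not equal 720.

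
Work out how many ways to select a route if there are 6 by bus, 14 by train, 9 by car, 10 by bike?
By the addition principle: 6 + 14 + 9 + 10 = 39.

Answer: 39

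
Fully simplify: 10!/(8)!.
This equals 10×9 = 90.

Answer: 90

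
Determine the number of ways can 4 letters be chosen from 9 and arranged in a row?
3,024

Working:
P(9,4) = 9!/(9-4)! = 3,024.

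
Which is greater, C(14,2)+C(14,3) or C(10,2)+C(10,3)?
C(14,2)+C(14,3)

Explanation: First=455, Second=165.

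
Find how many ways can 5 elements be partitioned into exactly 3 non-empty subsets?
25

This equals S(5,3), the Stirling number of the 2nd kind.
Using the Stirling recurrence: S(n,k) = k·S(n-1,k) + S(n-1,k-1)
S(5,3) = 3·S(4,3) + S(4,2)
         = 3·6 + 7
         = 18 + 7
         = 25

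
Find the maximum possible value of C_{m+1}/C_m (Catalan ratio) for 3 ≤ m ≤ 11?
C_{m+1}/C_m = 2(2m+1)/(m+2), which increases with m. Maximum at m = 11: 2·23/13 = 46/13.
Final answer: 46/13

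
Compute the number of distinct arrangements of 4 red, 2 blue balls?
Multinomial: 6!/(4! × 2!) = 15.

Answer: 15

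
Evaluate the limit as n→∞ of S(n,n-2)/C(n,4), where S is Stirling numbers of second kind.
3
The leading term of S(n,n-2) as a polynomial in n is (3)!!·C(n,4), so the ratio → (3)!! = 3.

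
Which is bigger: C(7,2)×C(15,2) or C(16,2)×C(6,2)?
C(7,2)×C(15,2)

Explanation: C(7,2)×C(15,2)=2,205, C(16,2)×C(6,2)=1,800.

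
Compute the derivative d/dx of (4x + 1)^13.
52(4x + 1)^12

Solution: Chain rule: 13(4x+1)^{12} × 4 = 52(4x+1)^{12}.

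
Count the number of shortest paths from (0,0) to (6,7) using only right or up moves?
1,716

Solution: Choose 6 rights from 13 moves: C(13,6) = 1,716.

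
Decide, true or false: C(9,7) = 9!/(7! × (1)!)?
The correct denominator is 7!×2!, giving C(9,7) = 36; the stated RHS is 9!/(7!×1!) = 72 ≠ 36, so the statement does not hold.
Final answer: False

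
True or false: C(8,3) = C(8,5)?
True

Reasoning: C(8,3) = C(8,8-3) by the symmetry property; both equal 56.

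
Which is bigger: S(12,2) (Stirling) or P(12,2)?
S(12,2)

Working:
S(12,2) = 2·S(11,2) + S(11,1) = 2·1,023 + 1 = 2,047; P(12,2) = 132.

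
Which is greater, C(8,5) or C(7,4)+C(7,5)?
Equal

Reasoning: By Pascal's identity: C(8,5) = C(7,4)+C(7,5) = 56. Equal.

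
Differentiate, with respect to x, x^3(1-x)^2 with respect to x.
3x^2(1-x)^2 - 2x^3(1-x)^1
Product rule: 3x^{2}(1-x)^{2} + x^3·(-2)(1-x)^{1}.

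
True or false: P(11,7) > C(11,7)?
True

Solution: P(11,7) = 1,663,200 and C(11,7) = 330; P(n,r) = r! × C(n,r) so P > C whenever r ≥ 2.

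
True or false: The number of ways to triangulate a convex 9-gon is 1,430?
False

Triangulations of a convex 9-gon are counted by the Catalan number C_7: C_7 = C(14,7)/(7+1) = 3,432/8 = 429.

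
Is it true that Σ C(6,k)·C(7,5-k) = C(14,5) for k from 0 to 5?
False

Working:
Vandermonde's identity gives C(13,5) = 1,287; RHS C(14,5) = 2,002.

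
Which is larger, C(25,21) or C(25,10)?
C(25,21)=12,650, C(25,10)=3,268,760.

Answer: C(25,10)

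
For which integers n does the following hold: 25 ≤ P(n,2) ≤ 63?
6, 7, 8

Solution: P(5,2)=20; P(6,2)=30; P(7,2)=42; P(8,2)=56; P(9,2)=72. So valid n = 6, 7, 8.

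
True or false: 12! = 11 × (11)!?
12! = 12 × 11! = 479,001,600, but 11 × 11! = 439,084,800.

Answer: False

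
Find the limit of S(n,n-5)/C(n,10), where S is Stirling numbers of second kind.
945
The leading term of S(n,n-5) as a polynomial in n is (9)!!·C(n,10), so the ratio → (9)!! = 945.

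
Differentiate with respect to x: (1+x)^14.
14(1+x)^13
Using the power rule: d/dx (1+x)^14 = 14(1+x)^{13}.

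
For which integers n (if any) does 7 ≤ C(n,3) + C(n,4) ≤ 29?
5

Reasoning: C(4,3)+C(4,4)=5; C(5,3)+C(5,4)=15; C(6,3)+C(6,4)=35. So valid n = 5.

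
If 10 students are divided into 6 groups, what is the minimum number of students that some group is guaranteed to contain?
Pigeonhole: ⌈10/6⌉ = 2.
Final answer: 2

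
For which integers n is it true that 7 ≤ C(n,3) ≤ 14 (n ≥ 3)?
5
C(4,3)=4; C(5,3)=10; C(6,3)=20. So valid n = 5.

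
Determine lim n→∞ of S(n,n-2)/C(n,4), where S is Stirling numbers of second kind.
The leading term of S(n,n-2) as a polynomial in n is (3)!!·C(n,4), so the ratio → (3)!! = 3.

Answer: 3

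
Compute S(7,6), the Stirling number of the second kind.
21

Reasoning: Using the Stirling recurrence: S(n,k) = k·S(n-1,k) + S(n-1,k-1)
S(7,6) = 6·S(6,6) + S(6,5)
         = 6·1 + 15
         = 6 + 15
         = 21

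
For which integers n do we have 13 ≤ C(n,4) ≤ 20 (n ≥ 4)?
6

Working:
C(5,4)=5; C(6,4)=15; C(7,4)=35. So valid n = 6.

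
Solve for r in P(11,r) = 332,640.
P(11,r) = 11·10·…·(11−r+1), a product of r factors. Multiplying down from 11: 11 = 11; 11·10 = 110; 11·10·9 = 990; 11·10·9·8 = 7,920; 11·10·9·8·7 = 55,440; 11·10·9·8·7·6 = 332,640 ✓ (6 factors). So r = 6.

Answer: 6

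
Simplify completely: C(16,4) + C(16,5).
6,188

Explanation: By Pascal's identity: C(17,5) = 6,188.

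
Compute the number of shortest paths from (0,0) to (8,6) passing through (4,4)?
1,050

To (4,4): C(8,4)=70. From there: C(6,4)=15. Total: 1,050.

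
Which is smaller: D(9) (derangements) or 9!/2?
D(9)

Reasoning: D(9) = (9-1)·[D(8) + D(7)] = 8·[14,833 + 1,854] = 133,496; 9!/2 = 362,880/2 = 181,440.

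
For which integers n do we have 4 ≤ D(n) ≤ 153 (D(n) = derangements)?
4, 5

Using D(n) = (n−1)[D(n−1) + D(n−2)] with D(1)=0, D(2)=1: D(3)=2; D(4)=9; D(5)=44; D(6)=265. So valid n = 4, 5.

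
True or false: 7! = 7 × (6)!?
True

Solution: By definition n! = n × (n-1)!, so 7! = 7 × 6!.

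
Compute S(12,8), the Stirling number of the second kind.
159,027

Solution: Using the Stirling recurrence: S(n,k) = k·S(n-1,k) + S(n-1,k-1)
S(12,8) = 8·S(11,8) + S(11,7)
         = 8·11880 + 63987
         = 95040 + 63987
         = 159,027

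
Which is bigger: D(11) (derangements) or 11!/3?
D(11) = (11-1)·[D(10) + D(9)] = 10·[1,334,961 + 133,496] = 14,684,570; 11!/3 = 39,916,800/3 = 13,305,600.

Answer: D(11)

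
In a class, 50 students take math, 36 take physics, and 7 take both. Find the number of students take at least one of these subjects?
79
|A∪B| = |A|+|B|-|A∩B| = 50+36-7 = 79.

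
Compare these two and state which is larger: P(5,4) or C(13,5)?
P(5,4)=120, C(13,5)=1,287.
Final answer: C(13,5)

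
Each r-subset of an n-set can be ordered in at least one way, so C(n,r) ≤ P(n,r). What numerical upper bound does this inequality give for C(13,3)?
P(13,3) = 13·12·11 = 1,716, so C(13,3) ≤ 1,716. (The bound is loose by a factor of 3! = 6: C(13,3) = 1,716/6 = 286.)
Final answer: 1,716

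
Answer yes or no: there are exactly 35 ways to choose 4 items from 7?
C(7,4) = 35.

Answer: Yes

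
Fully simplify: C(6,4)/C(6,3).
C(n,k+1)/C(n,k) = (n−k)/(k+1). Here (6−3)/(3+1) = 3/4 = 3/4.
Final answer: 3/4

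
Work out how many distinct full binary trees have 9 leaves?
1,430

Reasoning: Using the Catalan number formula: C_n = C(2n, n) / (n+1)
C_8 = C(16, 8) / (8+1)
     = 12870 / 9
     = 1,430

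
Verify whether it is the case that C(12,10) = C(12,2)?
Symmetry C(n,k) = C(n,n-k): C(12,10) = 66 and C(12,2) = 66. Both sides agree, so the statement holds.

Answer: True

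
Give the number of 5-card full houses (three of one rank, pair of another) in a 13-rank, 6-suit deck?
Triple rank: 13. Triple suits: C(6,3)=20. Pair rank: 12. Pair suits: C(6,2)=15. Total: 46,800.

Answer: 46,800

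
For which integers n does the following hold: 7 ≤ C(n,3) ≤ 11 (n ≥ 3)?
C(4,3)=4; C(5,3)=10; C(6,3)=20. So valid n = 5.
Final answer: 5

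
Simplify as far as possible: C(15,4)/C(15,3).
3
C(n,k+1)/C(n,k) = (n−k)/(k+1). Here (15−3)/(3+1) = 12/4 = 3.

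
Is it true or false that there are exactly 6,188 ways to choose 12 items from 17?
True

Solution: C(17,12) = 6,188.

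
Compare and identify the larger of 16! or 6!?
16!

Explanation: 16!=20,922,789,888,000, 6!=720. 16! > 6!.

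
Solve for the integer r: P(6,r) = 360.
4

P(6,r) = 6·5·…·(6−r+1), a product of r factors. Multiplying down from 6: 6 = 6; 6·5 = 30; 6·5·4 = 120; 6·5·4·3 = 360 ✓ (4 factors). So r = 4.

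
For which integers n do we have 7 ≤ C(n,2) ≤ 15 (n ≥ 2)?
5, 6

C(4,2)=6; C(5,2)=10; C(6,2)=15; C(7,2)=21. So valid n = 5, 6.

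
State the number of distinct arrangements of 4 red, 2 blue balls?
15
Multinomial: 6!/(4! × 2!) = 15.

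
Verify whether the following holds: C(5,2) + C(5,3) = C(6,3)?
True

Explanation: Pascal's identity: LHS = 10 + 10 = 20; RHS = C(6,3) = 20. Both sides agree, so the statement holds.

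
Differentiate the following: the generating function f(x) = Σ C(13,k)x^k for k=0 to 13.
Σ k·C(13,k)x^(k-1) for k=1 to 13

Solution: Term-by-term differentiation gives Σ k·C(13,k)x^{k-1} for k=1 to 13.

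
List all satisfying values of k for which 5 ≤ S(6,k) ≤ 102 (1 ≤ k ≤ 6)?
2, 3, 4, 5
S(6,1)=1; S(6,2)=31; S(6,3)=90; S(6,4)=65; S(6,5)=15; S(6,6)=1. So valid k = 2, 3, 4, 5.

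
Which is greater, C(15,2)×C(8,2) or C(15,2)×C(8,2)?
C(15,2)×C(8,2)=2,940, C(15,2)×C(8,2)=2,940.
Final answer: Equal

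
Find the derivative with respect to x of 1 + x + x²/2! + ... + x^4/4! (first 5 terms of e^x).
1 + x + x²/2! + ... + x^3/3!

Reasoning: Differentiating term by term gives the first 4 terms of e^x.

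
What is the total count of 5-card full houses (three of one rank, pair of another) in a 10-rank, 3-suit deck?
270

Working:
Triple rank: 10. Triple suits: C(3,3)=1. Pair rank: 9. Pair suits: C(3,2)=3. Total: 270.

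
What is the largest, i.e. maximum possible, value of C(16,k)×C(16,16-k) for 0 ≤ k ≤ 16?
165,636,900

C(16,k)·C(16,16-k) = C(16,k)², maximised at the centre k = 8: C(16,8)² = 165,636,900.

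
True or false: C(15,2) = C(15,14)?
C(15,2) = 105 but C(15,14) = 15; symmetry gives C(15,2) = C(15,13), not C(15,14).

Answer: False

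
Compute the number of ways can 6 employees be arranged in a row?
720

Arrangements of 6 distinct objects: 6! = 720.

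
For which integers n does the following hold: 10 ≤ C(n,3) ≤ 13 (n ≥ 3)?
C(4,3)=4; C(5,3)=10; C(6,3)=20. So valid n = 5.

Answer: 5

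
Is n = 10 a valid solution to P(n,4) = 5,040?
Yes

Solution: P(10,4) = 10·9·8·7 = 5,040, which equals 5,040.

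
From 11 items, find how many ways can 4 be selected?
330

Solution: C(11,4) = 11! / (4! × (11-4)!)
         = 11! / (4! × 7!)
         = 330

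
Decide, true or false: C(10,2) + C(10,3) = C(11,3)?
True
Pascal's identity: LHS = 45 + 120 = 165; RHS = C(11,3) = 165. Both sides agree, so the statement holds.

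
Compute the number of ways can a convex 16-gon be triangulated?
2,674,440

Working:
Using the Catalan number formula: C_n = C(2n, n) / (n+1)
C_14 = C(28, 14) / (14+1)
     = 40116600 / 15
     = 2,674,440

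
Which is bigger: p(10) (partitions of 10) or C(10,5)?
C(10,5)

Reasoning: Pentagonal recurrence p(n) = p(n−1) + p(n−2) − p(n−5) − p(n−7) + …: p(10) = p(9) + p(8) − p(5) − p(3) = 30 + 22 − 7 − 3 = 42; C(10,5) = 252.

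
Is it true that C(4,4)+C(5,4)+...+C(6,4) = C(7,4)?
False

Hockey stick identity gives Σ = C(7,5) = 21; RHS C(7,4) = 35.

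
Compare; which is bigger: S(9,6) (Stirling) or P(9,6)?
P(9,6)
S(9,6) = 6·S(8,6) + S(8,5) = 6·266 + 1,050 = 2,646; P(9,6) = 60,480.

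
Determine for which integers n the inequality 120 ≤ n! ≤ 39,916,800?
5, 6, 7, 8, 9, 10, 11

Reasoning: n! is strictly increasing; 5! = 120 and 11! = 39,916,800, so valid n = 5, 6, 7, 8, 9, 10, 11.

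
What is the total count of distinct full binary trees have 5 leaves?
14

Reasoning: Using the Catalan number formula: C_n = C(2n, n) / (n+1)
C_4 = C(8, 4) / (4+1)
     = 70 / 5
     = 14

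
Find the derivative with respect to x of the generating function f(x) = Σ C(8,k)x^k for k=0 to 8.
Σ k·C(8,k)x^(k-1) for k=1 to 8
Term-by-term differentiation gives Σ k·C(8,k)x^{k-1} for k=1 to 8.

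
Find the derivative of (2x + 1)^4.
Chain rule: 4(2x+1)^{3} × 2 = 8(2x+1)^{3}.

Answer: 8(2x + 1)^3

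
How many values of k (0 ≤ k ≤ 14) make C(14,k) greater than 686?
7

Solution: Row 14 is unimodal and symmetric about k=14/2. C(14,3)=364 ≤ 686; C(14,4)=1,001 > 686; by symmetry C(14,k) > 686 for k = 4..10. That's 10 - 4 + 1 = 7 values.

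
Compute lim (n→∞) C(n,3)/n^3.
1/6

Solution: C(n,3) ≈ n^3/3! for large n. Limit = 1/3! = 1/6.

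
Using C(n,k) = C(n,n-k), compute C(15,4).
1,365

Reasoning: C(15,4) = C(15,11) = 1,365.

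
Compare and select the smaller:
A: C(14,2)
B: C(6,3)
B

Solution: A=C(14,2)=91, B=C(6,3)=20.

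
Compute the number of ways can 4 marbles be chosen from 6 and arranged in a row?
360

P(6,4) = 6!/(6-4)! = 360.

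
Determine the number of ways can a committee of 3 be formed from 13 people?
286

Working:
C(13,3) = 13! / (3! × (13-3)!)
         = 13! / (3! × 10!)
         = 286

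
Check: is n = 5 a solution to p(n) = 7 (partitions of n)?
Yes

Pentagonal recurrence p(n) = p(n−1) + p(n−2) − p(n−5) − p(n−7) + …: p(5) = p(4) + p(3) − p(0) = 5 + 3 − 1 = 7, which equals 7.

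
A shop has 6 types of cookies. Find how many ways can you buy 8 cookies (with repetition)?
Stars and bars: C(8+6-1, 8) = C(13, 8) = 1,287.
Final answer: 1,287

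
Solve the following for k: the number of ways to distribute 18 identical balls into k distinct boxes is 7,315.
5
Stars and bars: the count is C(18+k−1, k−1), increasing in k. k=3: C(20,2) = 190, k=4: C(21,3) = 1,330, k=5: C(22,4) = 7,315 ✓. So k = 5.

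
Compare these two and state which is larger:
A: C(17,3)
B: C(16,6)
B

A=C(17,3)=680, B=C(16,6)=8,008.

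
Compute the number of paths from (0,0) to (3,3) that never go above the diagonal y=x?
5

Reasoning: Counted by the Catalan number C_3: C_3 = C(6,3)/(3+1) = 20/4 = 5.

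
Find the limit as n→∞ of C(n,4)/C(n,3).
∞
C(n,4)/C(n,3) = (n-3)/4 → ∞ as n → ∞.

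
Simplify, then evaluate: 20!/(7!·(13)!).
This is C(20,7) = 77,520.

Answer: 77,520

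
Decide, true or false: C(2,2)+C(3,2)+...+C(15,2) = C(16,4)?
False

Working:
Hockey stick identity gives Σ = C(16,3) = 560; RHS C(16,4) = 1,820.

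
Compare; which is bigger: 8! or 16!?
16!

Reasoning: 8!=40,320, 16!=20,922,789,888,000. 16! > 8!.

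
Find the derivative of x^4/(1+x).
(4x^3(1+x) - x^4)/(1+x)²

Explanation: Quotient rule: [4x^{3}(1+x) - x^4]/(1+x)².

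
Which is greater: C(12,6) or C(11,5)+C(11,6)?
Equal

Explanation: By Pascal's identity: C(12,6) = C(11,5)+C(11,6) = 924. Equal.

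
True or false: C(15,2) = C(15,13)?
True

Explanation: C(15,2) = C(15,15-2) by the symmetry property; both equal 105.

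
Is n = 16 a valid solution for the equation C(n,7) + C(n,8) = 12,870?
No

Reasoning: C(16,7) + C(16,8) = 11,440 + 12,870 = 24,310, which does not equal 12,870.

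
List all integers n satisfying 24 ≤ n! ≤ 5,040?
4, 5, 6, 7

Working:
n! is strictly increasing; 4! = 24 and 7! = 5,040, so valid n = 4, 5, 6, 7.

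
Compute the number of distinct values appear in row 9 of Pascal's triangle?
5

Explanation: Row 9 has entries C(9,0)..C(9,9); by symmetry C(9,k)=C(9,9-k), giving 5 distinct values.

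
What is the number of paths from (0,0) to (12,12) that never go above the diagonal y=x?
Counted by the Catalan number C_12: C_12 = C(24,12)/(12+1) = 2,704,156/13 = 208,012.

Answer: 208,012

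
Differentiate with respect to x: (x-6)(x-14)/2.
(2x - 20)/2

Reasoning: d/dx[(x-6)(x-14)] = (x-14) + (x-6) = 2x - 20. Dividing by 2 gives (2x - 20)/2.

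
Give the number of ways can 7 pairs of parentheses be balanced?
429

Explanation: Using the Catalan number formula: C_n = C(2n, n) / (n+1)
C_7 = C(14, 7) / (7+1)
     = 3432 / 8
     = 429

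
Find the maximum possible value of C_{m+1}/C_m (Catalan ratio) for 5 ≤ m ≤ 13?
C_{m+1}/C_m = 2(2m+1)/(m+2), which increases with m. Maximum at m = 13: 2·27/15 = 18/5.

Answer: 18/5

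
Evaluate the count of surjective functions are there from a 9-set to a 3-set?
18,150

Explanation: Onto functions = 3! × S(9,3)
First compute S(9,3) via recurrence:
Using the Stirling recurrence: S(n,k) = k·S(n-1,k) + S(n-1,k-1)
S(9,3) = 3·S(8,3) + S(8,2)
         = 3·966 + 127
         = 2898 + 127
         = 3,025
Then: 6 × 3025 = 18,150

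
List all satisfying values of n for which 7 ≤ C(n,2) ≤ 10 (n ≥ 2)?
5

Reasoning: C(4,2)=6; C(5,2)=10; C(6,2)=15. So valid n = 5.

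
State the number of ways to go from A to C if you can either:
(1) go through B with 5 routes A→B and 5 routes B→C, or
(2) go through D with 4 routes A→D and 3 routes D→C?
37

Route via B: 5×5=25. Route via D: 4×3=12. Total: 37.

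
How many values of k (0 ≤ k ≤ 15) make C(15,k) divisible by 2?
Checking C(15,k) mod 2 for k = 0..15: none are divisible by 2. Count = 0.
Final answer: 0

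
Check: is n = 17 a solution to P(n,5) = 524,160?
No

Solution: P(17,5) = 17·16·15·14·13 = 742,560, which does not equal 524,160.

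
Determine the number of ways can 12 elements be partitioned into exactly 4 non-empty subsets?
611,501

This equals S(12,4), the Stirling number of the 2nd kind.
Using the Stirling recurrence: S(n,k) = k·S(n-1,k) + S(n-1,k-1)
S(12,4) = 4·S(11,4) + S(11,3)
         = 4·145750 + 28501
         = 583000 + 28501
         = 611,501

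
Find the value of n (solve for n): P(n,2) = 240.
16
P(n,2) = n(n−1) is increasing in n; n(n−1) ≈ (n−0.5)^2 = 240 gives n ≈ 16.0. Check: P(14,2) = 182, P(15,2) = 210, P(16,2) = 240 ✓. So n = 16.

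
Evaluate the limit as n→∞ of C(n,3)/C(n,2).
C(n,3)/C(n,2) = (n-2)/3 → ∞ as n → ∞.
Final answer: ∞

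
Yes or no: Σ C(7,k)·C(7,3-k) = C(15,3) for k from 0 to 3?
No

Explanation: Vandermonde's identity gives C(14,3) = 364; RHS C(15,3) = 455.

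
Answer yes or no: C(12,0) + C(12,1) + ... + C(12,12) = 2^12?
Binomial theorem with x = y = 1: Σ C(12,i) = (1+1)^12 = 2^12 = 4,096. The statement holds.

Answer: Yes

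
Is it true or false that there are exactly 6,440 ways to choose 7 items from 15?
C(15,7) = 6,435 ≠ 6440.

Answer: False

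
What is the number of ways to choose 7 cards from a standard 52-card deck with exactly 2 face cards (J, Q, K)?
43,428,528

Explanation: 12 face cards and 40 non-face cards: C(12,2) × C(40,5) = 66 × 658,008 = 43,428,528.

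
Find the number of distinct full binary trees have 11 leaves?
16,796

Explanation: Using the Catalan number formula: C_n = C(2n, n) / (n+1)
C_10 = C(20, 10) / (10+1)
     = 184756 / 11
     = 16,796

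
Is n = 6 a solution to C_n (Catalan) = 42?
No
C_6 = C(12,6)/(6+1) = 924/7 = 132, which does not equal 42.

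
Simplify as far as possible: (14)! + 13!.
93,405,312,000

Working:
(14)! + 13! = (14)·13! + 13! = (14+1)·13! = 15·13! = 93,405,312,000.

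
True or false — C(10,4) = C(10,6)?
True

Symmetry C(n,k) = C(n,n-k): C(10,4) = 210 and C(10,6) = 210. Both sides agree, so the statement holds.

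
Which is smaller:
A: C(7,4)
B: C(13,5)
A=C(7,4)=35, B=C(13,5)=1,287.

Answer: A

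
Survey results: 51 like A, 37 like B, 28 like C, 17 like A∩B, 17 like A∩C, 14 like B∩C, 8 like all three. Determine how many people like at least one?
76

Working:
|A∪B∪C| = 51+37+28-17-17-14+8 = 76.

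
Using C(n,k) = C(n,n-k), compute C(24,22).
276

C(24,22) = C(24,2) = 276.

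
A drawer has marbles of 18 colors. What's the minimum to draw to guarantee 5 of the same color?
Worst case: 4 of each = 72. One more: 73.

Answer: 73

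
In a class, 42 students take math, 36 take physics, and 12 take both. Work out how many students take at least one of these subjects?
|A∪B| = |A|+|B|-|A∩B| = 42+36-12 = 66.
Final answer: 66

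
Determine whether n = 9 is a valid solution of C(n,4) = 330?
No

Working:
C(9,4) = 9·8·7·6/4! = 3,024/24 = 126, which does not equal 330.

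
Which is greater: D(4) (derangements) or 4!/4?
D(4)

Working:
D(4) = (4-1)·[D(3) + D(2)] = 3·[2 + 1] = 9; 4!/4 = 24/4 = 6.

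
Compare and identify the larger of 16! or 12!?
16!=20,922,789,888,000, 12!=479,001,600. 16! > 12!.
Final answer: 16!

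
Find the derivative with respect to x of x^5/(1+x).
(5x^4(1+x) - x^5)/(1+x)²
Quotient rule: [5x^{4}(1+x) - x^5]/(1+x)².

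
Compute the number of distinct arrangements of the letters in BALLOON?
Word has 7 letters (B=1, A=1, L=2, O=2, N=1). Arrangements: 7!/Π(k!) = 1,260.
Final answer: 1,260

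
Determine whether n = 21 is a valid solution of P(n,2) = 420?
P(21,2) = 21·20 = 420, which equals 420.

Answer: Yes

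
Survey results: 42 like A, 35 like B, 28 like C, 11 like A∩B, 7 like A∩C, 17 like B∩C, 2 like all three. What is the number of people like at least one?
72
|A∪B∪C| = 42+35+28-11-7-17+2 = 72.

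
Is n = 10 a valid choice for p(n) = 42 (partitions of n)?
Yes

Explanation: Pentagonal recurrence p(n) = p(n−1) + p(n−2) − p(n−5) − p(n−7) + …: p(10) = p(9) + p(8) − p(5) − p(3) = 30 + 22 − 7 − 3 = 42, which equals 42.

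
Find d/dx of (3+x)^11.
11(3+x)^10
Using the power rule: d/dx (3+x)^11 = 11(3+x)^{10}.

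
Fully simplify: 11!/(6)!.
55,440
This equals 11×10×...×7 = 55,440.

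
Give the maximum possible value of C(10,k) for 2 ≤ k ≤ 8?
C(10,k) is maximised at the centre of the row: C(10,5) = 252.

Answer: 252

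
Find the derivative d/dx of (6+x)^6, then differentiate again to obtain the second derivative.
30(6+x)^4

Working:
First derivative: 6(6+x)^{5}. Second derivative: 6·5·(6+x)^{4} = 30(6+x)^{4}.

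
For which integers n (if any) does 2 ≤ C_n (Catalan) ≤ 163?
2, 3, 4, 5, 6

Working:
C_1=1; C_2=2; C_3=5; C_4=14; C_5=42; C_6=132; C_7=429. So valid n = 2, 3, 4, 5, 6.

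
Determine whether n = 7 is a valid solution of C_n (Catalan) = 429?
Yes
C_7 = C(14,7)/(7+1) = 3,432/8 = 429, which equals 429.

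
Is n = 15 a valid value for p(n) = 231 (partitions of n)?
No

Working:
Pentagonal recurrence p(n) = p(n−1) + p(n−2) − p(n−5) − p(n−7) + …: p(15) = p(14) + p(13) − p(10) − p(8) + p(3) + p(0) = 135 + 101 − 42 − 22 + 3 + 1 = 176, which does not equal 231.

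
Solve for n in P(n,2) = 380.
20

Reasoning: P(n,2) = n(n−1) is increasing in n; n(n−1) ≈ (n−0.5)^2 = 380 gives n ≈ 20.0. Check: P(18,2) = 306, P(19,2) = 342, P(20,2) = 380 ✓. So n = 20.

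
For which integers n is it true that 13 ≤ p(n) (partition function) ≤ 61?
7, 8, 9, 10, 11
Tabulating p(n) via p(n) = p(n−1) + p(n−2) − p(n−5) − p(n−7) + …: p(6)=11; p(7)=15; p(8)=22; p(9)=30; p(10)=42; p(11)=56; p(12)=77. So valid n = 7, 8, 9, 10, 11.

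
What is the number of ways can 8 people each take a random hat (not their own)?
14,833

Working:
Using D(n) = (n-1)[D(n-1) + D(n-2)]:
D(8) = (8-1) × [D(7) + D(6)]
      = 7 × [1854 + 265]
      = 7 × 2119
      = 14,833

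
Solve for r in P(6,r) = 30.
2
P(6,r) = 6·5·…·(6−r+1), a product of r factors. Multiplying down from 6: 6 = 6; 6·5 = 30 ✓ (2 factors). So r = 2.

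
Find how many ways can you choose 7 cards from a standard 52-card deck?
C(52,7) = 133,784,560.

Answer: 133,784,560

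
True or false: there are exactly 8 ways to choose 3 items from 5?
False

Reasoning: C(5,3) = 10 ≠ 8.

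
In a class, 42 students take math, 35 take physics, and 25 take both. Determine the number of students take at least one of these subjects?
52

|A∪B| = |A|+|B|-|A∩B| = 42+35-25 = 52.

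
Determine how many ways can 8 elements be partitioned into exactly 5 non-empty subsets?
1,050

Solution: This equals S(8,5), the Stirling number of the 2nd kind.
Using the Stirling recurrence: S(n,k) = k·S(n-1,k) + S(n-1,k-1)
S(8,5) = 5·S(7,5) + S(7,4)
         = 5·140 + 350
         = 700 + 350
         = 1,050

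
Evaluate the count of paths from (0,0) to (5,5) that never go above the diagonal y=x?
42

Working:
Counted by the Catalan number C_5: C_5 = C(10,5)/(5+1) = 252/6 = 42.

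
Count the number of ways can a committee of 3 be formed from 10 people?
120

Explanation: C(10,3) = 10! / (3! × (10-3)!)
         = 10! / (3! × 7!)
         = 120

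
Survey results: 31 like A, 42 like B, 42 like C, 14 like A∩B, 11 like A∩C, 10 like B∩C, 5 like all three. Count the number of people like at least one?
85
|A∪B∪C| = 31+42+42-14-11-10+5 = 85.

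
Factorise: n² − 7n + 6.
Seek roots whose sum is 7 and product is 6: (1, 6). So n² − 7n + 6 = (n − 1)(n − 6).
Final answer: (n − 1)(n − 6)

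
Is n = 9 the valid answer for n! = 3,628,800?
No

Working:
9! = 9·8! = 9·40,320 = 362,880, which does not equal 3,628,800.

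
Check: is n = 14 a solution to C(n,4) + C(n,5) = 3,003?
Yes

Explanation: C(14,4) + C(14,5) = 1,001 + 2,002 = 3,003, which equals 3,003.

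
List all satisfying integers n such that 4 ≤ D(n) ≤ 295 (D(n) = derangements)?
4, 5, 6

Explanation: Using D(n) = (n−1)[D(n−1) + D(n−2)] with D(1)=0, D(2)=1: D(3)=2; D(4)=9; D(5)=44; D(6)=265; D(7)=1,854. So valid n = 4, 5, 6.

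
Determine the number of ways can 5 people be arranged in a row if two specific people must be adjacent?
48

Solution: Treat pair as unit: (5-1)! arrangements × 2 internal orders = 48.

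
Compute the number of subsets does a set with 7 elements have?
Each element can be included or excluded: 2^7 = 128.

Answer: 128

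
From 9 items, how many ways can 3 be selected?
C(9,3) = 9! / (3! × (9-3)!)
         = 9! / (3! × 6!)
         = 84
Final answer: 84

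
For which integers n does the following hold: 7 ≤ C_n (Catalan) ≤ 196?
4, 5, 6

Solution: C_3=5; C_4=14; C_5=42; C_6=132; C_7=429. So valid n = 4, 5, 6.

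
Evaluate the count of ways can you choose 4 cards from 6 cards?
15

C(6,4) = 6! / (4! × (6-4)!)
         = 6! / (4! × 2!)
         = 15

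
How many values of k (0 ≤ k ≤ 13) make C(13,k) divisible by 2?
6

Working:
Checking C(13,k) mod 2 for k = 0..13: divisible at k = 2, 3, 6, 7, 10, 11. That's 6 values.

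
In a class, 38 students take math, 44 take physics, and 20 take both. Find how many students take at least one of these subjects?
|A∪B| = |A|+|B|-|A∩B| = 38+44-20 = 62.
Final answer: 62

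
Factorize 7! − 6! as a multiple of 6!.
6 × 6! = 4,320

Reasoning: 7! − 6! = 7·6! − 6! = (7 − 1)·6! = 6 × 6! = 4,320.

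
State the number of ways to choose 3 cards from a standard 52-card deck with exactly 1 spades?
9,633

Solution: 13 spades and 39 non-spades: C(13,1) × C(39,2) = 13 × 741 = 9,633.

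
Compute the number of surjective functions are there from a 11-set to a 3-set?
171,006

Working:
Onto functions = 3! × S(11,3)
First compute S(11,3) via recurrence:
Using the Stirling recurrence: S(n,k) = k·S(n-1,k) + S(n-1,k-1)
S(11,3) = 3·S(10,3) + S(10,2)
         = 3·9330 + 511
         = 27990 + 511
         = 28,501
Then: 6 × 28501 = 171,006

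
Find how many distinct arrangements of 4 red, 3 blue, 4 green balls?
11,550
Multinomial: 11!/(4! × 3! × 4!) = 11,550.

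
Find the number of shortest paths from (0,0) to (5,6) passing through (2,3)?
200

To (2,3): C(5,2)=10. From there: C(6,3)=20. Total: 200.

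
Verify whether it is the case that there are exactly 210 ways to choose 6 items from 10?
True
C(10,6) = 210.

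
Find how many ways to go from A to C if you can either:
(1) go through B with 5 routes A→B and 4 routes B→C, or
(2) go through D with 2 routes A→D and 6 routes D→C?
32
Route via B: 5×4=20. Route via D: 2×6=12. Total: 32.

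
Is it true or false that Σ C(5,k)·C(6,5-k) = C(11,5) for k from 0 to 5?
Vandermonde's identity gives C(11,5) = 462; RHS C(11,5) = 462.
Final answer: True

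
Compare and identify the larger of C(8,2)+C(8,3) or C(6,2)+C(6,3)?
C(8,2)+C(8,3)

Explanation: First=84, Second=35.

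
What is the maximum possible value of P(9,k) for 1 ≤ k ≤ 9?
362,880

Working:
P(9,k) increases in k, so maximum at k = 9: 9! = 362,880.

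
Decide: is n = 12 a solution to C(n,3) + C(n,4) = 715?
Yes

Working:
C(12,3) + C(12,4) = 220 + 495 = 715, which equals 715.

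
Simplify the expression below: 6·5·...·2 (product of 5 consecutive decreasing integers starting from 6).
This is P(6,5) = 6!/(1)! = 720.
Final answer: 720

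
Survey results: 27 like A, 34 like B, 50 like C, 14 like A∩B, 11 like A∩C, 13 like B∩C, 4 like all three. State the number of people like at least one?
77

Reasoning: |A∪B∪C| = 27+34+50-14-11-13+4 = 77.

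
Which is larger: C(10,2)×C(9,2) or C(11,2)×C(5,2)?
C(10,2)×C(9,2)
C(10,2)×C(9,2)=1,620, C(11,2)×C(5,2)=550.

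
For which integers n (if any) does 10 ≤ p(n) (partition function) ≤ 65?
6, 7, 8, 9, 10, 11

Tabulating p(n) via p(n) = p(n−1) + p(n−2) − p(n−5) − p(n−7) + …: p(5)=7; p(6)=11; p(7)=15; p(8)=22; p(9)=30; p(10)=42; p(11)=56; p(12)=77. So valid n = 6, 7, 8, 9, 10, 11.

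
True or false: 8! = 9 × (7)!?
False

Working:
8! = 8 × 7! = 40,320, but 9 × 7! = 45,360.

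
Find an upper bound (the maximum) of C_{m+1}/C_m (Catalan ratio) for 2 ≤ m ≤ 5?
C_{m+1}/C_m = 2(2m+1)/(m+2), which increases with m. Maximum at m = 5: 2·11/7 = 22/7.

Answer: 22/7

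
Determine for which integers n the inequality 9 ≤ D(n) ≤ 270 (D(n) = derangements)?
4, 5, 6

Working:
Using D(n) = (n−1)[D(n−1) + D(n−2)] with D(1)=0, D(2)=1: D(3)=2; D(4)=9; D(5)=44; D(6)=265; D(7)=1,854. So valid n = 4, 5, 6.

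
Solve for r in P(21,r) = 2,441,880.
P(21,r) = 21·20·…·(21−r+1), a product of r factors. Multiplying down from 21: 21 = 21; 21·20 = 420; 21·20·19 = 7,980; 21·20·19·18 = 143,640; 21·20·19·18·17 = 2,441,880 ✓ (5 factors). So r = 5.
Final answer: 5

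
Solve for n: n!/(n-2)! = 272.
n!/(n-2)! = n×(n-1), a product of 2 consecutive integers ≈ (n−0.5)^2. 272^(1/2) + 0.5 ≈ 17.0; check n = 17: 17×16 = 272 ✓. So n = 17.
Final answer: 17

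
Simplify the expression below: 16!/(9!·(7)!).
11,440

This is C(16,9) = 11,440.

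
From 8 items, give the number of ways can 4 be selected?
70
C(8,4) = 8! / (4! × (8-4)!)
         = 8! / (4! × 4!)
         = 70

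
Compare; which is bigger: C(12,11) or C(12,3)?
C(12,3)

Explanation: C(12,11)=12, C(12,3)=220.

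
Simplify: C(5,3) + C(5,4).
15

By Pascal's identity: C(6,4) = 15.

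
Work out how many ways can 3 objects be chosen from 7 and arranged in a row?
210

Explanation: P(7,3) = 7!/(7-3)! = 210.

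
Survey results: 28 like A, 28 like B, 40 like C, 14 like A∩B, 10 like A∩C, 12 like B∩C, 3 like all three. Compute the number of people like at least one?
63

Explanation: |A∪B∪C| = 28+28+40-14-10-12+3 = 63.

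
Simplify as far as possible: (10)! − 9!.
3,265,920

Working:
(10)! − 9! = (10)·9! − 9! = (10−1)·9! = 9·9! = 3,265,920.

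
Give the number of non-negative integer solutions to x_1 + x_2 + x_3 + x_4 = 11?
364
C(11+4-1, 4-1) = 364.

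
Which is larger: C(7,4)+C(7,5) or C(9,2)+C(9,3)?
First=56, Second=120.
Final answer: C(9,2)+C(9,3)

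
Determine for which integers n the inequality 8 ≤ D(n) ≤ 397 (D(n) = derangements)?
4, 5, 6

Reasoning: Using D(n) = (n−1)[D(n−1) + D(n−2)] with D(1)=0, D(2)=1: D(3)=2; D(4)=9; D(5)=44; D(6)=265; D(7)=1,854. So valid n = 4, 5, 6.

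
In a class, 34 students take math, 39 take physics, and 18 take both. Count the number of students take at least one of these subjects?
55
|A∪B| = |A|+|B|-|A∩B| = 34+39-18 = 55.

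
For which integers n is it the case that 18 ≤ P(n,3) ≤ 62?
4, 5

P(3,3)=6; P(4,3)=24; P(5,3)=60; P(6,3)=120. So valid n = 4, 5.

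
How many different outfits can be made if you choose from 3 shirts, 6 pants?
18
By the multiplication principle: 3 × 6 = 18.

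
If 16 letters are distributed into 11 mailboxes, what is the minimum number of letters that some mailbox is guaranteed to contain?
2

Solution: Pigeonhole: ⌈16/11⌉ = 2.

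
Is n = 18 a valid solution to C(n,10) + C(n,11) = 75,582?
Yes

Solution: C(18,10) + C(18,11) = 43,758 + 31,824 = 75,582, which equals 75,582.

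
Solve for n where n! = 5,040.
7

Working:
n! is strictly increasing. 5! = 120, 6! = 720, 7! = 5,040 ✓. So n = 7.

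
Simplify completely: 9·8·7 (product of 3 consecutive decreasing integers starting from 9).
504

Solution: This is P(9,3) = 9!/(6)! = 504.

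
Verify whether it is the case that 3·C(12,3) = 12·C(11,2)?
True

Reasoning: Absorption identity k·C(n,k) = n·C(n-1,k-1). LHS = 3·220 = 660; RHS = 12·55 = 660.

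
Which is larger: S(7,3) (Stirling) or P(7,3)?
S(7,3)
S(7,3) = 3·S(6,3) + S(6,2) = 3·90 + 31 = 301; P(7,3) = 210.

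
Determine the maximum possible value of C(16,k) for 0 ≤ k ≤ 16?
12,870

Reasoning: Maximum at k = 8: C(16,8) = 12,870.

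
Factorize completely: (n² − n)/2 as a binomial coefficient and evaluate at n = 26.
C(n,2); C(26,2) = 325
(n² − n)/2 = n(n−1)/2 = C(n,2). At n = 26: C(26,2) = 325.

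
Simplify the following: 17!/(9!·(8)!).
24,310

Solution: This is C(17,9) = 24,310.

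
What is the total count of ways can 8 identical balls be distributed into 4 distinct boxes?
C(8+4-1, 4-1) = C(11, 3) = 165.
Final answer: 165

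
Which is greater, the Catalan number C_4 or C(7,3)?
C(7,3)

Solution: C_4 = C(8,4)/(4+1) = 70/5 = 14; C(7,3) = 35.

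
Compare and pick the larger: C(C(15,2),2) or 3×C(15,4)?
C(C(15,2),2)

C(C(15,2),2)=5,460, 3×C(15,4)=4,095.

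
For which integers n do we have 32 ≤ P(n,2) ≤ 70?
7, 8
P(6,2)=30; P(7,2)=42; P(8,2)=56; P(9,2)=72. So valid n = 7, 8.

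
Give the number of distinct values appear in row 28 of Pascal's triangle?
15

Row 28 has entries C(28,0)..C(28,28); by symmetry C(28,k)=C(28,28-k), giving 15 distinct values.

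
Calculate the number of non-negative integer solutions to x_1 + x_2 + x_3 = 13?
105

Explanation: C(13+3-1, 3-1) = 105.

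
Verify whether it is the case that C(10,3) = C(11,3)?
False

LHS = C(10,3) = 120; RHS = C(11,3) = 165. 120 ≠ 165, so the statement does not hold.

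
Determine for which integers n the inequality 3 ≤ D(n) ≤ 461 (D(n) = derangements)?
4, 5, 6

Working:
Using D(n) = (n−1)[D(n−1) + D(n−2)] with D(1)=0, D(2)=1: D(3)=2; D(4)=9; D(5)=44; D(6)=265; D(7)=1,854. So valid n = 4, 5, 6.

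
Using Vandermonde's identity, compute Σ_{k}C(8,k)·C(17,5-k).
53,130

Solution: = C(8+17,5) = C(25,5) = 53,130.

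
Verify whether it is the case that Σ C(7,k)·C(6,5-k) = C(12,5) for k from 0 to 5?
Vandermonde's identity gives C(13,5) = 1,287; RHS C(12,5) = 792.
Final answer: False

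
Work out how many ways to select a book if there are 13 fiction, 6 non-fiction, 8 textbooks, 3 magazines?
30

Solution: By the addition principle: 13 + 6 + 8 + 3 = 30.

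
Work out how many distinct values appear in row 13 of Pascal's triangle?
7

Row 13 has entries C(13,0)..C(13,13); by symmetry C(13,k)=C(13,13-k), giving 7 distinct values.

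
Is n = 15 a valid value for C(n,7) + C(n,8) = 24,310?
No

Working:
C(15,7) + C(15,8) = 6,435 + 6,435 = 12,870, which does not equal 24,310.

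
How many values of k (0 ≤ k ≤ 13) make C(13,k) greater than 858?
4

Working:
Row 13 is unimodal and symmetric about k=13/2. C(13,4)=715 ≤ 858; C(13,5)=1,287 > 858; by symmetry C(13,k) > 858 for k = 5..8. That's 8 - 5 + 1 = 4 values.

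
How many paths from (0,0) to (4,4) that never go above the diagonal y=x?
Counted by the Catalan number C_4: C_4 = C(8,4)/(4+1) = 70/5 = 14.

Answer: 14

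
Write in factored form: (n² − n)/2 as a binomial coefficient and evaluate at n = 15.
(n² − n)/2 = n(n−1)/2 = C(n,2). At n = 15: C(15,2) = 105.

Answer: C(n,2); C(15,2) = 105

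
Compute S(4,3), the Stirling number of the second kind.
6

Solution: Using the Stirling recurrence: S(n,k) = k·S(n-1,k) + S(n-1,k-1)
S(4,3) = 3·S(3,3) + S(3,2)
         = 3·1 + 3
         = 3 + 3
         = 6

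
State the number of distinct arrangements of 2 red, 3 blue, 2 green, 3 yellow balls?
25,200

Solution: Multinomial: 10!/(2! × 3! × 2! × 3!) = 25,200.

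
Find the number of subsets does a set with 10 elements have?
1,024

Solution: Each element can be included or excluded: 2^10 = 1,024.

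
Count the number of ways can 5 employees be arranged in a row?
Arrangements of 5 distinct objects: 5! = 120.
Final answer: 120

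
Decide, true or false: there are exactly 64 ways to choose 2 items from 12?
False

Working:
C(12,2) = 66 ≠ 64.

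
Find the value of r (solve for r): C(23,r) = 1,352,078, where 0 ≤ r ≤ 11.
11

Explanation: C(23,r) is increasing for 0 ≤ r ≤ 11. Stepping up (C(23,r+1) = C(23,r)·(23−r)/(r+1)): C(23,1) = 23, C(23,2) = 253, C(23,3) = 1,771, C(23,4) = 8,855, C(23,5) = 33,649, C(23,6) = 100,947, C(23,7) = 245,157, C(23,8) = 490,314, C(23,9) = 817,190, C(23,10) = 1,144,066, C(23,11) = 1,352,078 ✓. So r = 11.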